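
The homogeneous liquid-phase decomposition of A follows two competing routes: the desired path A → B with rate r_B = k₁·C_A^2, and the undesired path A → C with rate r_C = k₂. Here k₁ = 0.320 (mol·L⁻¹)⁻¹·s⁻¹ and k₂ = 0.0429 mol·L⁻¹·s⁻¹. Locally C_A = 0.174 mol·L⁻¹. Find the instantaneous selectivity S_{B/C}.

0.226

S_{B/C} = r_B/r_C = (k₁·C_A^2)/(k₂) = (k₁/k₂)·C_A^2.
= (0.320×0.1740^2) / (0.0429) = 0.009688/0.04290 = 0.226.
Since the desired path is higher order in A, keeping C_A high (PFR or concentrated feed) favours B.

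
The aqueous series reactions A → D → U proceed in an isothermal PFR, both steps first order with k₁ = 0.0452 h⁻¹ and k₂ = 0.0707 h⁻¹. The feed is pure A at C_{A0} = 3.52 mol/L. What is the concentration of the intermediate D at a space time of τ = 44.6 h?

0.565 mol/L

The intermediate concentration in a first-order A→B→C sequence is C_D = k₁C_{A0}(e^(−k₁τ) − e^(−k₂τ))/(k₂−k₁).
e^(−k₁τ) = e^(−0.0452×44.6) = e^(−2.016) = 0.1332; e^(−k₂τ) = e^(−3.153) = 0.04271.
C_D = 0.0452×3.52/(0.0707−0.0452) × (0.1332−0.04271) = 6.239×0.09048 = 0.5646 mol/L.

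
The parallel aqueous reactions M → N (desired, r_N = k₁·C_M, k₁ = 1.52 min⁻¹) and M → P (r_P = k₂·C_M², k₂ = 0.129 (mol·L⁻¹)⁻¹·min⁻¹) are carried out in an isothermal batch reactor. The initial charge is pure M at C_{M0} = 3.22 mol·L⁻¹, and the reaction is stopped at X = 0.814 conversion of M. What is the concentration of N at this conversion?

C_M = C_{M0}(1−X) = 0.5989 mol·L⁻¹.
Along a PFR/batch, dC_N/dC_M = −r_N/(r_N+r_P) = −k₁/(k₁+k₂·C_M).
Integrating from C_{M0} to C_M: C_N = (1.52/0.129)·ln[(1.52+0.129·3.22)/(1.52+0.129·0.599)] = 11.78·ln(1.935/1.597) = 2.262 mol·L⁻¹.

2.26 mol·L⁻¹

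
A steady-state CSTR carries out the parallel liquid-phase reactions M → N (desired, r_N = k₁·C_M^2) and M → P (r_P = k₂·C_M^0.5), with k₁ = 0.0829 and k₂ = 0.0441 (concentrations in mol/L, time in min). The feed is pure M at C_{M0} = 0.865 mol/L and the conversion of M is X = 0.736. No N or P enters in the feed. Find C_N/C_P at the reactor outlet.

0.205

Exit C_M = C_{M0}(1−X) = 0.865×0.264 = 0.2284 mol/L.
Rates in a CSTR are evaluated at the outlet concentration: r_N = 0.0829×0.2284^2 = 0.004323, r_P = 0.0441×0.2284^0.5 = 0.02107.
Overall selectivity = C_N/C_P = r_Nτ/(r_Pτ) = r_N/r_P = 0.205.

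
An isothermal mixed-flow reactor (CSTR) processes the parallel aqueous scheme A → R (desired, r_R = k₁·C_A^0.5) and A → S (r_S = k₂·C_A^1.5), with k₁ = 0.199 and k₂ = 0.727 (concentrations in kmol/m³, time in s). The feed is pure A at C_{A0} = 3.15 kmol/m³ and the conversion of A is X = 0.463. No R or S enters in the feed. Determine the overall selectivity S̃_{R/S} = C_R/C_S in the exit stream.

Exit C_A = C_{A0}(1−X) = 3.15×0.537 = 1.692 kmol/m³.
A CSTR operates uniformly at the exit composition, giving r_R = 0.2588 and r_S = 1.599 (each k·C_A^n at C_A = 1.692).
Overall selectivity = C_R/C_S = r_Rτ/(r_Sτ) = r_R/r_S = 0.162.

0.162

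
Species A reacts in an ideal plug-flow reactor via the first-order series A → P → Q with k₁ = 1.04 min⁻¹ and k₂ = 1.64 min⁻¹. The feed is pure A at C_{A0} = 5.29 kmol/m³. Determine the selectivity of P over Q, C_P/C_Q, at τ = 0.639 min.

Solving the coupled first-order balances gives C_P(τ) = [k₁/(k₂−k₁)]·C_{A0}·(e^(−k₁τ) − e^(−k₂τ)).
e^(−k₁τ) = e^(−1.04×0.639) = e^(−0.6646) = 0.5145; e^(−k₂τ) = e^(−1.048) = 0.3507.
C_P = 1.04×5.29/(1.64−1.04) × (0.5145−0.3507) = 9.169×0.1638 = 1.502 kmol/m³.
C_A = C_{A0}e^(−k₁τ) = 2.722 kmol/m³, so C_Q = C_{A0}−C_A−C_P = 1.066 kmol/m³; C_P/C_Q = 1.41.

1.41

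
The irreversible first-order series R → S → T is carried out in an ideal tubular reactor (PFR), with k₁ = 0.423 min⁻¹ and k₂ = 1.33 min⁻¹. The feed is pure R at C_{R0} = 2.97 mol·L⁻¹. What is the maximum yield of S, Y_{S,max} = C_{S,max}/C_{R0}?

At the optimum, C_{S,max}/C_{R0} = (k₁/k₂)^[k₂/(k₂−k₁)].
= (0.423/1.33)^(1.33/(1.33−0.423)) = (0.3180)^(1.466) = 0.1864.

0.186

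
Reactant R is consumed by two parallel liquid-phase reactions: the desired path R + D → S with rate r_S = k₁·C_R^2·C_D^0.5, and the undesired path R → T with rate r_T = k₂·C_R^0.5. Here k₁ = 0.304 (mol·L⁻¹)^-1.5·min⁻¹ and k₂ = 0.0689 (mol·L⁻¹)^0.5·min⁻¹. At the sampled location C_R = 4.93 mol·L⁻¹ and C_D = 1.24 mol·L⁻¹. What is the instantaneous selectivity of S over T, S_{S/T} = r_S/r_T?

S_{S/T} = r_S/r_T = (k₁·C_R^2·C_D^0.5)/(k₂·C_R^0.5) = (k₁/k₂)·C_R^1.5·C_D^0.5.
= (0.304×4.930^2×1.240^0.5) / (0.0689×4.930^0.5) = 8.228/0.1530 = 53.8.
Since the desired path is higher order in R, keeping C_R high (PFR or concentrated feed) favours S.

53.8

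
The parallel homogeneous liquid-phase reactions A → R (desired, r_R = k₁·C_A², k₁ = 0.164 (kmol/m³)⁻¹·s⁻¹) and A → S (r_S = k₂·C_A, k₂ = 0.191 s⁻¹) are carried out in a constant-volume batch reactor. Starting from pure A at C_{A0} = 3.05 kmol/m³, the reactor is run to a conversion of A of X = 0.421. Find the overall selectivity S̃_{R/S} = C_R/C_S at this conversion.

C_A = C_{A0}(1−X) = 1.766 kmol/m³.
Along a PFR/batch, dC_S/dC_A = −r_S/(r_R+r_S) = −k₂/(k₂+k₁·C_A).
Integrating from C_{A0} to C_A: C_S = (0.191/0.164)·ln[(0.191+0.164·3.05)/(0.191+0.164·1.77)] = 1.165·ln(0.6912/0.4806) = 0.4232 kmol/m³.
Then C_R = (C_{A0}−C_A) − C_S = 1.284 − 0.4232 = 0.8609 kmol/m³.
S̃_{R/S} = C_R/C_S = 0.8609/0.4232 = 2.03.

2.03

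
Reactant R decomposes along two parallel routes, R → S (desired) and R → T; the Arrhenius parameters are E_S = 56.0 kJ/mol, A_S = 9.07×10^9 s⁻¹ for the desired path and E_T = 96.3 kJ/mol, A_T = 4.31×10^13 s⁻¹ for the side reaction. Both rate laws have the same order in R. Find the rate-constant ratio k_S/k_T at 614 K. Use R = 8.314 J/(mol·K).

Since both paths have the same order in R, the concentration cancels and S_{S/T} = k_S/k_T = (A_S/A_T)·exp[(E_T−E_S)/(RT)].
(E_T−E_S)/(RT) = (96.3−56.0)×10³/(8.314×614) = 40300/5105 = 7.895.
k_S/k_T = (9.07×10^9/4.31×10^13)·exp(7.895) = 2.104×10^-4 × 2683 = 0.565.

0.565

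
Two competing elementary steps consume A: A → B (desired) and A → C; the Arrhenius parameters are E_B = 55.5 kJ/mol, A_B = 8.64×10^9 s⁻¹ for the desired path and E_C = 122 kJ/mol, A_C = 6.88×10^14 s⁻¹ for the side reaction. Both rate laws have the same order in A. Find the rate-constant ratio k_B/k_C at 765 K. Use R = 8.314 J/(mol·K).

Since both paths have the same order in A, the concentration cancels and S_{B/C} = k_B/k_C = (A_B/A_C)·exp[(E_C−E_B)/(RT)].
(E_C−E_B)/(RT) = (122−55.5)×10³/(8.314×765) = 66500/6360 = 10.46.
k_B/k_C = (8.64×10^9/6.88×10^14)·exp(10.46) = 1.256×10^-5 × 34739 = 0.436.
Since E_B < E_C, lowering the temperature improves selectivity toward B.

0.436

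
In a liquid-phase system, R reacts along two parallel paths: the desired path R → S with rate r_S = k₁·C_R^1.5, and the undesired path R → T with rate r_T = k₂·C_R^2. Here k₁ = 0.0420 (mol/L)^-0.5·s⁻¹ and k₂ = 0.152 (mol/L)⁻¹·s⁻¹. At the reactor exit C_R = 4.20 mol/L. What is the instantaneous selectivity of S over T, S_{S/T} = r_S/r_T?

0.135

S_{S/T} = r_S/r_T = (k₁·C_R^1.5)/(k₂·C_R^2) = (k₁/k₂)·C_R^-0.5.
= (0.0420×4.200^1.5) / (0.152×4.200^2) = 0.3615/2.681 = 0.135.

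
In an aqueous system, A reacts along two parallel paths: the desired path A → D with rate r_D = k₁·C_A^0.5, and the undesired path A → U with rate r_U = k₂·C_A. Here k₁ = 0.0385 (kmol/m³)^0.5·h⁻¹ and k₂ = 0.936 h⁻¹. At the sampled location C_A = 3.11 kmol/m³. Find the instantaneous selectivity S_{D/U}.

0.0233

S_{D/U} = r_D/r_U = (k₁·C_A^0.5)/(k₂·C_A) = (k₁/k₂)·C_A^-0.5.
= (0.0385×3.110^0.5) / (0.936×3.110) = 0.06790/2.911 = 0.0233.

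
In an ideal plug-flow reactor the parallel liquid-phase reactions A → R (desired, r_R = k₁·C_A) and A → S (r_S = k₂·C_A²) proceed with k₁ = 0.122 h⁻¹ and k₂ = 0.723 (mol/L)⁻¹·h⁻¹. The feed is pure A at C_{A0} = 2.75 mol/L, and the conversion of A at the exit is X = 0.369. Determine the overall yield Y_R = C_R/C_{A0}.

C_A = C_{A0}(1−X) = 1.735 mol/L.
Along a PFR/batch, dC_R/dC_A = −r_R/(r_R+r_S) = −k₁/(k₁+k₂·C_A).
Integrating from C_{A0} to C_A: C_R = (0.122/0.723)·ln[(0.122+0.723·2.75)/(0.122+0.723·1.74)] = 0.1687·ln(2.110/1.377) = 0.07209 mol/L.
Y_R = C_R/C_{A0} = 0.07209/2.75 = 0.0262.

0.0262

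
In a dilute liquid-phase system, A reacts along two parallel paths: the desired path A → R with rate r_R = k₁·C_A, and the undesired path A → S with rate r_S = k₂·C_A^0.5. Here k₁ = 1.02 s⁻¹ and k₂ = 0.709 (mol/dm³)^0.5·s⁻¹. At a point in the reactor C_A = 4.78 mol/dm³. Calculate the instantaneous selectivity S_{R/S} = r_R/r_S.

3.15

S_{R/S} = r_R/r_S = (k₁·C_A)/(k₂·C_A^0.5) = (k₁/k₂)·C_A^0.5.
= (1.02×4.780) / (0.709×4.780^0.5) = 4.876/1.550 = 3.15.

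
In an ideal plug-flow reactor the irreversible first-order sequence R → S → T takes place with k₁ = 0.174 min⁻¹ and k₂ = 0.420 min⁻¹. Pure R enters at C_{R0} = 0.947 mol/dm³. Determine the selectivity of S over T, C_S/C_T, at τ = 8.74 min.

0.212

The intermediate concentration in a first-order A→B→C sequence is C_S = k₁C_{R0}(e^(−k₁τ) − e^(−k₂τ))/(k₂−k₁).
e^(−k₁τ) = e^(−0.174×8.74) = e^(−1.521) = 0.2185; e^(−k₂τ) = e^(−3.671) = 0.02546.
C_S = 0.174×0.947/(0.420−0.174) × (0.2185−0.02546) = 0.6698×0.1931 = 0.1293 mol/dm³.
C_R = C_{R0}e^(−k₁τ) = 0.2070 mol/dm³, so C_T = C_{R0}−C_R−C_S = 0.6107 mol/dm³; C_S/C_T = 0.212.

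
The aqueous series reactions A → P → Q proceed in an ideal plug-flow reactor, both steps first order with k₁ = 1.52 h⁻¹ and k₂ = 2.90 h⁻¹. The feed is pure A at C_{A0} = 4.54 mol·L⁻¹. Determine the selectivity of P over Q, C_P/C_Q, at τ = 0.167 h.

3.64

Solving the coupled first-order balances gives C_P(τ) = [k₁/(k₂−k₁)]·C_{A0}·(e^(−k₁τ) − e^(−k₂τ)).
e^(−k₁τ) = e^(−1.52×0.167) = e^(−0.2538) = 0.7758; e^(−k₂τ) = e^(−0.4843) = 0.6161.
C_P = 1.52×4.54/(2.90−1.52) × (0.7758−0.6161) = 5.001×0.1597 = 0.7985 mol·L⁻¹.
C_A = C_{A0}e^(−k₁τ) = 3.522 mol·L⁻¹, so C_Q = C_{A0}−C_A−C_P = 0.2193 mol·L⁻¹; C_P/C_Q = 3.64.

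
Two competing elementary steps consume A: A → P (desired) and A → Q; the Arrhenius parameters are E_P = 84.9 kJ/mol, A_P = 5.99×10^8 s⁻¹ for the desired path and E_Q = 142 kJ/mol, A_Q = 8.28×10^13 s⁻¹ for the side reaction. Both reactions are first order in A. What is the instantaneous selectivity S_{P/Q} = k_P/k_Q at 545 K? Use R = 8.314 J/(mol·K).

2.15

Since both paths have the same order in A, the concentration cancels and S_{P/Q} = k_P/k_Q = (A_P/A_Q)·exp[(E_Q−E_P)/(RT)].
(E_Q−E_P)/(RT) = (142−84.9)×10³/(8.314×545) = 57100/4531 = 12.60.
k_P/k_Q = (5.99×10^8/8.28×10^13)·exp(12.60) = 7.234×10^-6 × 2.971×10^5 = 2.15.
Since E_P < E_Q, lowering the temperature improves selectivity toward P.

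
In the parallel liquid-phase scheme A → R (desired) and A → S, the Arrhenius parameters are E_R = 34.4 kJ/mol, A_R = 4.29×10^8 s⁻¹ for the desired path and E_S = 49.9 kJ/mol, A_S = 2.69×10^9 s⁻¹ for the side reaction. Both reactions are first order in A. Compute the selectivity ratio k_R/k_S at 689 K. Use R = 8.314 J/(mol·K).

Since both paths have the same order in A, the concentration cancels and S_{R/S} = k_R/k_S = (A_R/A_S)·exp[(E_S−E_R)/(RT)].
(E_S−E_R)/(RT) = (49.9−34.4)×10³/(8.314×689) = 15500/5728 = 2.706.
k_R/k_S = (4.29×10^8/2.69×10^9)·exp(2.706) = 0.1595 × 14.97 = 2.39.
Since E_R < E_S, lowering the temperature improves selectivity toward R.

2.39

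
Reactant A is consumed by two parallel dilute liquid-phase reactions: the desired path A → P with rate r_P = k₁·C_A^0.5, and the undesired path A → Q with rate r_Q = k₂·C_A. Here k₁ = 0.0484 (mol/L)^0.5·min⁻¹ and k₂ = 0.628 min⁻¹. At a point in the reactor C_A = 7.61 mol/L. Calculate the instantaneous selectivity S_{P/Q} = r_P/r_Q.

S_{P/Q} = r_P/r_Q = (k₁·C_A^0.5)/(k₂·C_A) = (k₁/k₂)·C_A^-0.5.
= (0.0484×7.610^0.5) / (0.628×7.610) = 0.1335/4.779 = 0.0279.

0.0279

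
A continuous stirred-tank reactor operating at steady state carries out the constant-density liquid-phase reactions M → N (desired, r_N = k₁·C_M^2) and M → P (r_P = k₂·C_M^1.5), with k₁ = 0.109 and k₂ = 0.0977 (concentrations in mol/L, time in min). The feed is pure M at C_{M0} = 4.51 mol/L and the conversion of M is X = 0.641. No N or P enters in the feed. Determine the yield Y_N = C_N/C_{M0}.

Exit C_M = C_{M0}(1−X) = 4.51×0.359 = 1.619 mol/L.
In a CSTR the entire volume is at exit conditions, so r_N = 0.109×1.619^2 = 0.2857 and r_P = 0.0977×1.619^1.5 = 0.2013.
Fraction of consumed M going to N: r_N/(r_N+r_P) = 0.5867.
C_N = 0.5867·C_{M0}·X = 0.5867×4.51×0.641 = 1.70 mol/L; Y_N = C_N/C_{M0} = 0.376.

0.376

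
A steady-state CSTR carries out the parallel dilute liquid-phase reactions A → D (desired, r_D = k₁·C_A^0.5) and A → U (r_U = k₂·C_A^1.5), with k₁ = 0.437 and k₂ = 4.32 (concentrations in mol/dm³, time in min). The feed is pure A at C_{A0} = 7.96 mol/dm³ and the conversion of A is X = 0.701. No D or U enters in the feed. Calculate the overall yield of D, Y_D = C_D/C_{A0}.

0.0286

Exit C_A = C_{A0}(1−X) = 7.96×0.299 = 2.380 mol/dm³.
A CSTR operates uniformly at the exit composition, giving r_D = 0.6742 and r_U = 15.86 (each k·C_A^n at C_A = 2.380).
Fraction of consumed A going to D: r_D/(r_D+r_U) = 0.04077.
C_D = 0.04077·C_{A0}·X = 0.04077×7.96×0.701 = 0.227 mol/dm³; Y_D = C_D/C_{A0} = 0.0286.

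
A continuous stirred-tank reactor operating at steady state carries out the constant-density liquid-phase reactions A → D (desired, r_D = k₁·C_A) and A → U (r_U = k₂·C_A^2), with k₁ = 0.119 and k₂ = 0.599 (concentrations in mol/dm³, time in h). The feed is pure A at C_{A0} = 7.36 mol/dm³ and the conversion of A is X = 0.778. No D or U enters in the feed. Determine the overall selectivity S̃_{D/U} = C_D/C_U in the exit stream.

0.122

Exit C_A = C_{A0}(1−X) = 7.36×0.222 = 1.634 mol/dm³.
Rates in a CSTR are evaluated at the outlet concentration: r_D = 0.119×1.634 = 0.1944, r_U = 0.599×1.634^2 = 1.599.
Overall selectivity = C_D/C_U = r_Dτ/(r_Uτ) = r_D/r_U = 0.122.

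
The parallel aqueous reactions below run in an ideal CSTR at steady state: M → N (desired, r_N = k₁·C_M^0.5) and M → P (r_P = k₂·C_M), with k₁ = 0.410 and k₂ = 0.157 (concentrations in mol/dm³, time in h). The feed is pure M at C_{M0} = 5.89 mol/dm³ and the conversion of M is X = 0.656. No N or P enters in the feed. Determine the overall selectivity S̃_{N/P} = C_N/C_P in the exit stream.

1.83

Exit C_M = C_{M0}(1−X) = 5.89×0.344 = 2.026 mol/dm³.
Rates in a CSTR are evaluated at the outlet concentration: r_N = 0.410×2.026^0.5 = 0.5836, r_P = 0.157×2.026 = 0.3181.
Overall selectivity = C_N/C_P = r_Nτ/(r_Pτ) = r_N/r_P = 1.83.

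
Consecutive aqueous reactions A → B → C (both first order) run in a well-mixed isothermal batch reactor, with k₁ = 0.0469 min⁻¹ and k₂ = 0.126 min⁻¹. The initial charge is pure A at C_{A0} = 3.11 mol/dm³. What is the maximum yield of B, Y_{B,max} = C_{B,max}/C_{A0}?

Evaluating C_B at t_opt = ln(k₂/k₁)/(k₂−k₁) gives C_{B,max}/C_{A0} = (k₁/k₂)^[k₂/(k₂−k₁)].
= (0.0469/0.126)^(0.126/(0.126−0.0469)) = (0.3722)^(1.593) = 0.2072.

0.207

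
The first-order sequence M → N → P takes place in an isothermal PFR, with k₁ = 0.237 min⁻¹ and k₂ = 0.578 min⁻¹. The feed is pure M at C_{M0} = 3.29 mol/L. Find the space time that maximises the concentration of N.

For first-order series the maximum of C_N occurs at τ_opt = ln(k₂/k₁)/(k₂−k₁).
= ln(0.578/0.237)/(0.578−0.237) = ln(2.439)/0.3410 = 0.8915/0.3410 = 2.61 min.

2.61 min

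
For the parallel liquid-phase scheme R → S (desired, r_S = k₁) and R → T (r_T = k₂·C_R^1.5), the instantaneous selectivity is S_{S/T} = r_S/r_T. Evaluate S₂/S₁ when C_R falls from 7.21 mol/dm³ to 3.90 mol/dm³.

S_{S/T} = (k₁/k₂)·C_R^-1.5, so S₂/S₁ = (C_{R,2}/C_{R,1})^-1.5.
= (3.90/7.21)^(-1.5) = (0.5409)^(-1.5) = 2.51.
Selectivity toward S rises as C_R falls — low-concentration operation is favoured.

2.51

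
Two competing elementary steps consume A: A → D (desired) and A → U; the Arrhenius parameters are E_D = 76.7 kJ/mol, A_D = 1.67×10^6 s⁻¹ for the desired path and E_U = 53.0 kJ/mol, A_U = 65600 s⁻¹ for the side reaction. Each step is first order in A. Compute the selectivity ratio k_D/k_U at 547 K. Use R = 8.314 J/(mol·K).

With equal orders, S_{D/U} = k_D/k_U = (A_D/A_U)·exp[(E_U−E_D)/(RT)].
(E_U−E_D)/(RT) = (53.0−76.7)×10³/(8.314×547) = -23700/4548 = -5.211.
k_D/k_U = (1.67×10^6/65600)·exp(-5.211) = 25.46 × 0.005454 = 0.139.
Since E_D > E_U, raising the temperature improves selectivity toward D.

0.139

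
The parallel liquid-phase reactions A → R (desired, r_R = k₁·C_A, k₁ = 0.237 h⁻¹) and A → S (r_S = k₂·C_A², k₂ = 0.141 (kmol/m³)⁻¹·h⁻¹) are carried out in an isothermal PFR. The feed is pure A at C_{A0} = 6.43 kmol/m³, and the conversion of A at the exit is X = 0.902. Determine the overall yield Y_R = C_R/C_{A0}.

0.328

C_A = C_{A0}(1−X) = 0.6301 kmol/m³.
Along a PFR/batch, dC_R/dC_A = −r_R/(r_R+r_S) = −k₁/(k₁+k₂·C_A).
Integrating from C_{A0} to C_A: C_R = (0.237/0.141)·ln[(0.237+0.141·6.43)/(0.237+0.141·0.630)] = 1.681·ln(1.144/0.3258) = 2.110 kmol/m³.
Y_R = C_R/C_{A0} = 2.110/6.43 = 0.328.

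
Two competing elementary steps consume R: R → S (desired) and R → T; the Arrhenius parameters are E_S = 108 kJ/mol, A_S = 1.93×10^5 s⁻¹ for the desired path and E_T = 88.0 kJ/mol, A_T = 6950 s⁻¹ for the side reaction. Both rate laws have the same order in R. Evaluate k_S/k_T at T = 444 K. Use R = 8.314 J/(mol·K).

0.123

Since both paths have the same order in R, the concentration cancels and S_{S/T} = k_S/k_T = (A_S/A_T)·exp[(E_T−E_S)/(RT)].
(E_T−E_S)/(RT) = (88.0−108)×10³/(8.314×444) = -20000/3691 = -5.418.
k_S/k_T = (1.93×10^5/6950)·exp(-5.418) = 27.77 × 0.004436 = 0.123.
Since E_S > E_T, raising the temperature improves selectivity toward S.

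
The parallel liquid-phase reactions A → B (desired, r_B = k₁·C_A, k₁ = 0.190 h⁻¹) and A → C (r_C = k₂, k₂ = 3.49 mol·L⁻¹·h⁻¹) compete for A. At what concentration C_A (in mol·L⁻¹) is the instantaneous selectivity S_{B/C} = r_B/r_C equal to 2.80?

51.4 mol·L⁻¹

S_{B/C} = (k₁/k₂)·C_A ⇒ C_A = S·k₂/k₁.
= 2.80×3.49/0.190 = 51.4 mol·L⁻¹.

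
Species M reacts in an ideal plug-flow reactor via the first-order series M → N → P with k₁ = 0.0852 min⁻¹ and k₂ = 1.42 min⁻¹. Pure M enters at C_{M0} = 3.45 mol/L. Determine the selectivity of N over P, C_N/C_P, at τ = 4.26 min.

Solving the coupled first-order balances gives C_N(τ) = [k₁/(k₂−k₁)]·C_{M0}·(e^(−k₁τ) − e^(−k₂τ)).
e^(−k₁τ) = e^(−0.0852×4.26) = e^(−0.3630) = 0.6956; e^(−k₂τ) = e^(−6.049) = 0.002360.
C_N = 0.0852×3.45/(1.42−0.0852) × (0.6956−0.002360) = 0.2202×0.6933 = 0.1527 mol/L.
C_M = C_{M0}e^(−k₁τ) = 2.400 mol/L, so C_P = C_{M0}−C_M−C_N = 0.8974 mol/L; C_N/C_P = 0.170.

0.170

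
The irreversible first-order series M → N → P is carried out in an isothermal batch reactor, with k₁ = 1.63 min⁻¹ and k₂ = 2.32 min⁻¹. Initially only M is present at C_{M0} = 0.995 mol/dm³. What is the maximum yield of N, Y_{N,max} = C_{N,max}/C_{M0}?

Evaluating C_N at t_opt = ln(k₂/k₁)/(k₂−k₁) gives C_{N,max}/C_{M0} = (k₁/k₂)^[k₂/(k₂−k₁)].
= (1.63/2.32)^(2.32/(2.32−1.63)) = (0.7026)^(3.362) = 0.3052.

0.305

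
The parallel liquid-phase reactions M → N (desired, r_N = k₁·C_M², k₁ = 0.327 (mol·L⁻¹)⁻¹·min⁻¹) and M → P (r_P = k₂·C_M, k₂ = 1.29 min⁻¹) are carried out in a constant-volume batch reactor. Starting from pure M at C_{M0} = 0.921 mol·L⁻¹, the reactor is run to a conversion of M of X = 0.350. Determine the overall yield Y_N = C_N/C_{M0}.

C_M = C_{M0}(1−X) = 0.5987 mol·L⁻¹.
Along a PFR/batch, dC_P/dC_M = −r_P/(r_N+r_P) = −k₂/(k₂+k₁·C_M).
Integrating from C_{M0} to C_M: C_P = (1.29/0.327)·ln[(1.29+0.327·0.921)/(1.29+0.327·0.599)] = 3.945·ln(1.591/1.486) = 0.2704 mol·L⁻¹.
Then C_N = (C_{M0}−C_M) − C_P = 0.3224 − 0.2704 = 0.05195 mol·L⁻¹.
Y_N = C_N/C_{M0} = 0.05195/0.921 = 0.0564.

0.0564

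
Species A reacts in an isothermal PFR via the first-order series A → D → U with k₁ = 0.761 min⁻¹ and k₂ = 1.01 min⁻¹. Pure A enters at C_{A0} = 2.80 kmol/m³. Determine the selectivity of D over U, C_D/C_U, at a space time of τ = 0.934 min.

Solving the coupled first-order balances gives C_D(τ) = [k₁/(k₂−k₁)]·C_{A0}·(e^(−k₁τ) − e^(−k₂τ)).
e^(−k₁τ) = e^(−0.761×0.934) = e^(−0.7108) = 0.4913; e^(−k₂τ) = e^(−0.9433) = 0.3893.
C_D = 0.761×2.80/(1.01−0.761) × (0.4913−0.3893) = 8.557×0.1019 = 0.8723 kmol/m³.
C_A = C_{A0}e^(−k₁τ) = 1.376 kmol/m³, so C_U = C_{A0}−C_A−C_D = 0.5521 kmol/m³; C_D/C_U = 1.58.

1.58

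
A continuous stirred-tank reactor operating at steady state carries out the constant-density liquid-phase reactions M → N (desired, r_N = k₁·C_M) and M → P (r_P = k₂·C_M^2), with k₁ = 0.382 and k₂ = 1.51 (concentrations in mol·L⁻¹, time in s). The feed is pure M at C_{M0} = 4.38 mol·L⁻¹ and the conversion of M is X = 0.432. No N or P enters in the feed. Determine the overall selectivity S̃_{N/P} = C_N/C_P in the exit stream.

Exit C_M = C_{M0}(1−X) = 4.38×0.568 = 2.488 mol·L⁻¹.
In a CSTR the entire volume is at exit conditions, so r_N = 0.382×2.488 = 0.9504 and r_P = 1.51×2.488^2 = 9.346.
Overall selectivity = C_N/C_P = r_Nτ/(r_Pτ) = r_N/r_P = 0.102.

0.102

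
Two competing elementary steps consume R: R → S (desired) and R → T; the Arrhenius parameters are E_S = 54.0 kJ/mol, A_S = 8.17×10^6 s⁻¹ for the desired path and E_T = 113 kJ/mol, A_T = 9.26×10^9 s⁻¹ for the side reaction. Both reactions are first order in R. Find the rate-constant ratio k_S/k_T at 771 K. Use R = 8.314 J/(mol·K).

k_S/k_T = (A_S/A_T)·exp[−(E_S−E_T)/(RT)] = (A_S/A_T)·exp[(E_T−E_S)/(RT)].
(E_T−E_S)/(RT) = (113−54.0)×10³/(8.314×771) = 59000/6410 = 9.204.
k_S/k_T = (8.17×10^6/9.26×10^9)·exp(9.204) = 8.823×10^-4 × 9939 = 8.77.
Since E_S < E_T, lowering the temperature improves selectivity toward S.

8.77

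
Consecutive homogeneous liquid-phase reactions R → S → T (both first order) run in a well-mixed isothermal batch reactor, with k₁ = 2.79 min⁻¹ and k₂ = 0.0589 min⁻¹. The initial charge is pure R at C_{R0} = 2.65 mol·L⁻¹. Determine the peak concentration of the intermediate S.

2.44 mol·L⁻¹

Evaluating C_S at t_opt = ln(k₂/k₁)/(k₂−k₁) gives C_{S,max}/C_{R0} = (k₁/k₂)^[k₂/(k₂−k₁)].
= (2.79/0.0589)^(0.0589/(0.0589−2.79)) = (47.37)^(-0.02157) = 0.9202.
C_{S,max} = 0.9202×2.65 = 2.44 mol·L⁻¹.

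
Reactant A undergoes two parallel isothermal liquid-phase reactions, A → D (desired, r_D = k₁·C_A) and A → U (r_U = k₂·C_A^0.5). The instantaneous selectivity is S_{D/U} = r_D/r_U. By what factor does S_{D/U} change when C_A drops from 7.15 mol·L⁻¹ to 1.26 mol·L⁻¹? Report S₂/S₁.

0.420

S_{D/U} = (k₁/k₂)·C_A^0.5, so S₂/S₁ = (C_{A,2}/C_{A,1})^0.5.
= (1.26/7.15)^0.5 = (0.1762)^0.5 = 0.420.
Selectivity toward D falls as C_A falls — high-concentration operation is favoured.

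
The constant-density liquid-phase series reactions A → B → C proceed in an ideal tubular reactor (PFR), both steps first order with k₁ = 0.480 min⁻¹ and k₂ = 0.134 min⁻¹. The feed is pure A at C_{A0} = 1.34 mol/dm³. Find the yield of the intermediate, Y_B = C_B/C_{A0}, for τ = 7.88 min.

0.451

The intermediate concentration in a first-order A→B→C sequence is C_B = k₁C_{A0}(e^(−k₁τ) − e^(−k₂τ))/(k₂−k₁).
e^(−k₁τ) = e^(−0.480×7.88) = e^(−3.782) = 0.02277; e^(−k₂τ) = e^(−1.056) = 0.3479.
C_B = 0.480×1.34/(0.134−0.480) × (0.02277−0.3479) = (-1.859)×(-0.3251) = 0.6044 mol/dm³.
Y_B = C_B/C_{A0} = 0.6044/1.34 = 0.451.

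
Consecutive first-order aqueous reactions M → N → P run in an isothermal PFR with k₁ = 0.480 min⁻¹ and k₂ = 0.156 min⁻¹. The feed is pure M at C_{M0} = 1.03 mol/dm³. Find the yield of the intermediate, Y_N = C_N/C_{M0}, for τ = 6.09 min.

0.493

The intermediate concentration in a first-order A→B→C sequence is C_N = k₁C_{M0}(e^(−k₁τ) − e^(−k₂τ))/(k₂−k₁).
e^(−k₁τ) = e^(−0.480×6.09) = e^(−2.923) = 0.05376; e^(−k₂τ) = e^(−0.9500) = 0.3867.
C_N = 0.480×1.03/(0.156−0.480) × (0.05376−0.3867) = (-1.526)×(-0.3330) = 0.5081 mol/dm³.
Y_N = C_N/C_{M0} = 0.5081/1.03 = 0.493.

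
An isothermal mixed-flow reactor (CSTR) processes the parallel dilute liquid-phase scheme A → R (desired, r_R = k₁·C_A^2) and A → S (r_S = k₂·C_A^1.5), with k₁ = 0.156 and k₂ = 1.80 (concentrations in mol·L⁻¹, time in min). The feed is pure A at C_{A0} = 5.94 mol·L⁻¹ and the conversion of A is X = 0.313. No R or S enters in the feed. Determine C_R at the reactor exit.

0.277 mol·L⁻¹

Exit C_A = C_{A0}(1−X) = 5.94×0.687 = 4.081 mol·L⁻¹.
Rates in a CSTR are evaluated at the outlet concentration: r_R = 0.156×4.081^2 = 2.598, r_S = 1.80×4.081^1.5 = 14.84.
Fraction of consumed A going to R: r_R/(r_R+r_S) = 0.1490.
C_R = 0.1490·C_{A0}·X = 0.1490×5.94×0.313 = 0.277 mol·L⁻¹.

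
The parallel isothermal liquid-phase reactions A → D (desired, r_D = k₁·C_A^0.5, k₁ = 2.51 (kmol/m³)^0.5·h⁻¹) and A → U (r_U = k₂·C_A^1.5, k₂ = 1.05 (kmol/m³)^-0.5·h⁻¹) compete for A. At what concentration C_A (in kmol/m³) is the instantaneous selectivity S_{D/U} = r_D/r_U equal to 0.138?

17.3 kmol/m³

S_{D/U} = (k₁/k₂)·C_A⁻¹ ⇒ C_A = (S·k₂/k₁)^(-1).
= (0.138×1.05/2.51)^(-1) = (0.05773)^(-1) = 17.3 kmol/m³.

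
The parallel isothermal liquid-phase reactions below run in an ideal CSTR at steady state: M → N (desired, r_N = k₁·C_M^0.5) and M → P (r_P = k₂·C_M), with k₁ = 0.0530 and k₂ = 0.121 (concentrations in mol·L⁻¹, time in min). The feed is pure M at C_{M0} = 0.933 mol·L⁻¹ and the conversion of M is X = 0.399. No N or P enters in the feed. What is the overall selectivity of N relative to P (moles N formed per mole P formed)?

0.585

Exit C_M = C_{M0}(1−X) = 0.933×0.601 = 0.5607 mol·L⁻¹.
Rates in a CSTR are evaluated at the outlet concentration: r_N = 0.0530×0.5607^0.5 = 0.03969, r_P = 0.121×0.5607 = 0.06785.
Overall selectivity = C_N/C_P = r_Nτ/(r_Pτ) = r_N/r_P = 0.585.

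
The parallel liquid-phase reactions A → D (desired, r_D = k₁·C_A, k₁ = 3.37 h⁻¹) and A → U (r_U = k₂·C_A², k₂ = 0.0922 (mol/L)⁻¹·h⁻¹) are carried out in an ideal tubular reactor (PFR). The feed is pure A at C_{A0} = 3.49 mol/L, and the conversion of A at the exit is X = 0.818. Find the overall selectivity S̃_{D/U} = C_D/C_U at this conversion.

C_A = C_{A0}(1−X) = 0.6352 mol/L.
Along a PFR/batch, dC_D/dC_A = −r_D/(r_D+r_U) = −k₁/(k₁+k₂·C_A).
Integrating from C_{A0} to C_A: C_D = (3.37/0.0922)·ln[(3.37+0.0922·3.49)/(3.37+0.0922·0.635)] = 36.55·ln(3.692/3.429) = 2.704 mol/L.
C_U = (C_{A0}−C_A)−C_D = 0.1513 mol/L; S̃_{D/U} = 2.704/0.1513 = 17.9.

17.9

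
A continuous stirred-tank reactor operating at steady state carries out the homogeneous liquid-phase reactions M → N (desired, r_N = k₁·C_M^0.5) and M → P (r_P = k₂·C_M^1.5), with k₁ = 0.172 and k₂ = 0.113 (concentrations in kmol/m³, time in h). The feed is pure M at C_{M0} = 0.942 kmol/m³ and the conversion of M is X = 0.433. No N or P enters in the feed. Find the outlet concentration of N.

Exit C_M = C_{M0}(1−X) = 0.942×0.567 = 0.5341 kmol/m³.
In a CSTR the entire volume is at exit conditions, so r_N = 0.172×0.5341^0.5 = 0.1257 and r_P = 0.113×0.5341^1.5 = 0.04411.
Fraction of consumed M going to N: r_N/(r_N+r_P) = 0.7402.
C_N = 0.7402·C_{M0}·X = 0.7402×0.942×0.433 = 0.302 kmol/m³.

0.302 kmol/m³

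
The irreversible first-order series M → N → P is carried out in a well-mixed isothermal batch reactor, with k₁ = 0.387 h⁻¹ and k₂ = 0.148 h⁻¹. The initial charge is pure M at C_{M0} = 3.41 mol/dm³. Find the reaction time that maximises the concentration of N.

4.02 h

For first-order series the maximum of C_N occurs at t_opt = ln(k₂/k₁)/(k₂−k₁).
= ln(0.148/0.387)/(0.148−0.387) = ln(0.3824)/-0.2390 = -0.9612/-0.2390 = 4.02 h.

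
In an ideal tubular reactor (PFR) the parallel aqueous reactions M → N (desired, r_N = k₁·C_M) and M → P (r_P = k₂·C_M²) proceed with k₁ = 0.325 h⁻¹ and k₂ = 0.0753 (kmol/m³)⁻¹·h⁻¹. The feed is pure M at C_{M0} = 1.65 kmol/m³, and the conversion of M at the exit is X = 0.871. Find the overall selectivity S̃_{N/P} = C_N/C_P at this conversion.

C_M = C_{M0}(1−X) = 0.2128 kmol/m³.
Along a PFR/batch, dC_N/dC_M = −r_N/(r_N+r_P) = −k₁/(k₁+k₂·C_M).
Integrating from C_{M0} to C_M: C_N = (0.325/0.0753)·ln[(0.325+0.0753·1.65)/(0.325+0.0753·0.213)] = 4.316·ln(0.4492/0.3410) = 1.190 kmol/m³.
C_P = (C_{M0}−C_M)−C_N = 0.2476 kmol/m³; S̃_{N/P} = 1.190/0.2476 = 4.80.

4.80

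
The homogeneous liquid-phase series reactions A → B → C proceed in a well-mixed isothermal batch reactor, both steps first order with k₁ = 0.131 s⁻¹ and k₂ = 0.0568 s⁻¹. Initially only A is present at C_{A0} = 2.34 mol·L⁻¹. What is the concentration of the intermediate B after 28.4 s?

0.723 mol·L⁻¹

For first-order series with pure A initially, C_B(t) = k₁C_{A0}/(k₂−k₁)·(e^(−k₁t) − e^(−k₂t)).
e^(−k₁t) = e^(−0.131×28.4) = e^(−3.720) = 0.02422; e^(−k₂t) = e^(−1.613) = 0.1993.
C_B = 0.131×2.34/(0.0568−0.131) × (0.02422−0.1993) = (-4.131)×(-0.1750) = 0.7231 mol·L⁻¹.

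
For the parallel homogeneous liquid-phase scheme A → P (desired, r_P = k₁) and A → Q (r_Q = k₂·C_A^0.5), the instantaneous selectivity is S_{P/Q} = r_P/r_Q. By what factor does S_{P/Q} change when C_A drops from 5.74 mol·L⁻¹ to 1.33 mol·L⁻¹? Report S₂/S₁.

S_{P/Q} = (k₁/k₂)·C_A^-0.5, so S₂/S₁ = (C_{A,2}/C_{A,1})^-0.5.
= (1.33/5.74)^(-0.5) = (0.2317)^(-0.5) = 2.08.
Selectivity toward P rises as C_A falls — low-concentration operation is favoured.

2.08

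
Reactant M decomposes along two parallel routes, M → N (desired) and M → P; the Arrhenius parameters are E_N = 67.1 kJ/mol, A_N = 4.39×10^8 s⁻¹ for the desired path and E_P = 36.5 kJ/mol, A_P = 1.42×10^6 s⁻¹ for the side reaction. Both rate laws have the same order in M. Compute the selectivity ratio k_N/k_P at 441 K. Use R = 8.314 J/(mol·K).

0.0734

Since both paths have the same order in M, the concentration cancels and S_{N/P} = k_N/k_P = (A_N/A_P)·exp[(E_P−E_N)/(RT)].
(E_P−E_N)/(RT) = (36.5−67.1)×10³/(8.314×441) = -30600/3666 = -8.346.
k_N/k_P = (4.39×10^8/1.42×10^6)·exp(-8.346) = 309.2 × 2.374×10^-4 = 0.0734.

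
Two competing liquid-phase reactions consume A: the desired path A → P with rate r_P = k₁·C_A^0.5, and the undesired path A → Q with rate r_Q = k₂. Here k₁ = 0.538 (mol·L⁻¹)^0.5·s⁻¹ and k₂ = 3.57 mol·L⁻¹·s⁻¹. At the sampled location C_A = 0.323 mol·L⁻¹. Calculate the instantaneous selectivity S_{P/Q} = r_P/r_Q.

0.0856

S_{P/Q} = r_P/r_Q = (k₁·C_A^0.5)/(k₂) = (k₁/k₂)·C_A^0.5.
= (0.538×0.3230^0.5) / (3.57) = 0.3058/3.570 = 0.0856.
Since the desired path is higher order in A, keeping C_A high (PFR or concentrated feed) favours P.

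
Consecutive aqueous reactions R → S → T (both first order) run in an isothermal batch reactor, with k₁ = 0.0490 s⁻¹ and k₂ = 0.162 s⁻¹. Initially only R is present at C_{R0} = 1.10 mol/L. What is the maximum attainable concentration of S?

Evaluating C_S at t_opt = ln(k₂/k₁)/(k₂−k₁) gives C_{S,max}/C_{R0} = (k₁/k₂)^[k₂/(k₂−k₁)].
= (0.0490/0.162)^(0.162/(0.162−0.0490)) = (0.3025)^(1.434) = 0.1801.
C_{S,max} = 0.1801×1.10 = 0.198 mol/L.

0.198 mol/L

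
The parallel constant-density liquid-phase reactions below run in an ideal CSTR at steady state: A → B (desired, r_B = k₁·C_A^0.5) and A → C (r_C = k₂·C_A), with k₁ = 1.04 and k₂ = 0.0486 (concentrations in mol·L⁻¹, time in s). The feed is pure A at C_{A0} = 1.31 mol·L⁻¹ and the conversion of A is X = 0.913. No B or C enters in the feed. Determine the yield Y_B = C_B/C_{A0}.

Exit C_A = C_{A0}(1−X) = 1.31×0.0870 = 0.1140 mol·L⁻¹.
In a CSTR the entire volume is at exit conditions, so r_B = 1.04×0.1140^0.5 = 0.3511 and r_C = 0.0486×0.1140 = 0.005539.
Fraction of consumed A going to B: r_B/(r_B+r_C) = 0.9845.
C_B = 0.9845·C_{A0}·X = 0.9845×1.31×0.913 = 1.18 mol·L⁻¹; Y_B = C_B/C_{A0} = 0.899.

0.899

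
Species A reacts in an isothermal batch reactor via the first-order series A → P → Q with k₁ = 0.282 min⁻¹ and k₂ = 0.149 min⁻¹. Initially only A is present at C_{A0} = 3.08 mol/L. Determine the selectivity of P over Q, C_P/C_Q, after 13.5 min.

The intermediate concentration in a first-order A→B→C sequence is C_P = k₁C_{A0}(e^(−k₁t) − e^(−k₂t))/(k₂−k₁).
e^(−k₁t) = e^(−0.282×13.5) = e^(−3.807) = 0.02221; e^(−k₂t) = e^(−2.011) = 0.1338.
C_P = 0.282×3.08/(0.149−0.282) × (0.02221−0.1338) = (-6.531)×(-0.1116) = 0.7286 mol/L.
C_A = C_{A0}e^(−k₁t) = 0.06842 mol/L, so C_Q = C_{A0}−C_A−C_P = 2.283 mol/L; C_P/C_Q = 0.319.

0.319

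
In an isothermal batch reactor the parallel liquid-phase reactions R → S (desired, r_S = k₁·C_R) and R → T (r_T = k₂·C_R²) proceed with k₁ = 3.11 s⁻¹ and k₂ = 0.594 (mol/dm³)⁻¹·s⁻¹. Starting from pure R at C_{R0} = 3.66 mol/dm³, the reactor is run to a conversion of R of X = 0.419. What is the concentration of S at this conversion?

C_R = C_{R0}(1−X) = 2.126 mol/dm³.
Along a PFR/batch, dC_S/dC_R = −r_S/(r_S+r_T) = −k₁/(k₁+k₂·C_R).
Integrating from C_{R0} to C_R: C_S = (3.11/0.594)·ln[(3.11+0.594·3.66)/(3.11+0.594·2.13)] = 5.236·ln(5.284/4.373) = 0.9907 mol/dm³.

0.991 mol/dm³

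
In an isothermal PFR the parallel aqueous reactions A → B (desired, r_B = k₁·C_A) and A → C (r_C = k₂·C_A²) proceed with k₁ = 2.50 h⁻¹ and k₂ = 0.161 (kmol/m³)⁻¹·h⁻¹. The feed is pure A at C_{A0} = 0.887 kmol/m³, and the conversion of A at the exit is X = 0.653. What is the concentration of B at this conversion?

C_A = C_{A0}(1−X) = 0.3078 kmol/m³.
Along a PFR/batch, dC_B/dC_A = −r_B/(r_B+r_C) = −k₁/(k₁+k₂·C_A).
Integrating from C_{A0} to C_A: C_B = (2.50/0.161)·ln[(2.50+0.161·0.887)/(2.50+0.161·0.308)] = 15.53·ln(2.643/2.550) = 0.5578 kmol/m³.

0.558 kmol/m³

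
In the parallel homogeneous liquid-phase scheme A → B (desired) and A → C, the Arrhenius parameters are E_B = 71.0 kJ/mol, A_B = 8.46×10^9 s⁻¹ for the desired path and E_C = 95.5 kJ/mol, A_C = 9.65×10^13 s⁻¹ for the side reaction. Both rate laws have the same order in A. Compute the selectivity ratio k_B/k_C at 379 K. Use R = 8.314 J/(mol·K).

Since both paths have the same order in A, the concentration cancels and S_{B/C} = k_B/k_C = (A_B/A_C)·exp[(E_C−E_B)/(RT)].
(E_C−E_B)/(RT) = (95.5−71.0)×10³/(8.314×379) = 24500/3151 = 7.775.
k_B/k_C = (8.46×10^9/9.65×10^13)·exp(7.775) = 8.767×10^-5 × 2381 = 0.209.

0.209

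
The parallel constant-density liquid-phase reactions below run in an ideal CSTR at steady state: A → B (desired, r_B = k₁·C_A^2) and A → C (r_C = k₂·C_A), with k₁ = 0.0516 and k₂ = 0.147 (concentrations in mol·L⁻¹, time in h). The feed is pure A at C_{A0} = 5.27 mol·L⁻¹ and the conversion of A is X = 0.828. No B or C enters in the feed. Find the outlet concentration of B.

Exit C_A = C_{A0}(1−X) = 5.27×0.172 = 0.9064 mol·L⁻¹.
In a CSTR the entire volume is at exit conditions, so r_B = 0.0516×0.9064^2 = 0.04240 and r_C = 0.147×0.9064 = 0.1332.
Fraction of consumed A going to B: r_B/(r_B+r_C) = 0.2414.
C_B = 0.2414·C_{A0}·X = 0.2414×5.27×0.828 = 1.05 mol·L⁻¹.

1.05 mol·L⁻¹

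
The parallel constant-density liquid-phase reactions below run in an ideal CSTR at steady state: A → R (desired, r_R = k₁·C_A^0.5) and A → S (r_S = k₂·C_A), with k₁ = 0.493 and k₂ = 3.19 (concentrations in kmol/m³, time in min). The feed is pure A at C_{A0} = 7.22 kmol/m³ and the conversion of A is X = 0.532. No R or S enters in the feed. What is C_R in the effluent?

Exit C_A = C_{A0}(1−X) = 7.22×0.468 = 3.379 kmol/m³.
In a CSTR the entire volume is at exit conditions, so r_R = 0.493×3.379^0.5 = 0.9062 and r_S = 3.19×3.379 = 10.78.
Fraction of consumed A going to R: r_R/(r_R+r_S) = 0.07755.
C_R = 0.07755·C_{A0}·X = 0.07755×7.22×0.532 = 0.298 kmol/m³.

0.298 kmol/m³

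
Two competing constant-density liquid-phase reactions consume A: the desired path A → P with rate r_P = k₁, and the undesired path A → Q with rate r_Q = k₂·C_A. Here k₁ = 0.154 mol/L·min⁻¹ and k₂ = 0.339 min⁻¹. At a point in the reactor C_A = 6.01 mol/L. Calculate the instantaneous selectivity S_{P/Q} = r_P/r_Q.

0.0756

S_{P/Q} = r_P/r_Q = (k₁)/(k₂·C_A) = (k₁/k₂)·C_A⁻¹.
= (0.154) / (0.339×6.010) = 0.1540/2.037 = 0.0756.
The undesired path is higher order in A, so low C_A (CSTR or dilute feed) favours P.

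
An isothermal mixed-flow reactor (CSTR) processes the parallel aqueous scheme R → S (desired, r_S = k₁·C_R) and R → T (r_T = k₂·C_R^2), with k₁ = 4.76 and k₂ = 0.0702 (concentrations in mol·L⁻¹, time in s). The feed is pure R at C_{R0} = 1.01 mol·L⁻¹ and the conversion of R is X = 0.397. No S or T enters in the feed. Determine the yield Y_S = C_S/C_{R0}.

Exit C_R = C_{R0}(1−X) = 1.01×0.603 = 0.6090 mol·L⁻¹.
In a CSTR the entire volume is at exit conditions, so r_S = 4.76×0.6090 = 2.899 and r_T = 0.0702×0.6090^2 = 0.02604.
Fraction of consumed R going to S: r_S/(r_S+r_T) = 0.9911.
C_S = 0.9911·C_{R0}·X = 0.9911×1.01×0.397 = 0.397 mol·L⁻¹; Y_S = C_S/C_{R0} = 0.393.

0.393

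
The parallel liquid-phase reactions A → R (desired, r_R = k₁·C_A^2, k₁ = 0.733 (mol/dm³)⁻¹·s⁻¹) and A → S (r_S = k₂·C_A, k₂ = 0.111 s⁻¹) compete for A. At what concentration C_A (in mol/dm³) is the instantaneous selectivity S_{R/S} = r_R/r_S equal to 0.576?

S_{R/S} = (k₁/k₂)·C_A ⇒ C_A = S·k₂/k₁.
= 0.576×0.111/0.733 = 0.0872 mol/dm³.

0.0872 mol/dm³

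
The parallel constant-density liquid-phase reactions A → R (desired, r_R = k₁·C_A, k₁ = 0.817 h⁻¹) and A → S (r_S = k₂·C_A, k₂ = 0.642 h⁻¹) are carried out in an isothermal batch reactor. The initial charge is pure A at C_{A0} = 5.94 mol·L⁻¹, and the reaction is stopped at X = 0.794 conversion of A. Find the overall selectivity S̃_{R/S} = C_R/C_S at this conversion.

1.27

C_A = C_{A0}(1−X) = 1.224 mol·L⁻¹.
Both paths are first order in A, so the instantaneous fraction to R is constant: dC_R/d(−C_A) = k₁/(k₁+k₂) = 0.5600.
C_R = 0.5600·(C_{A0}−C_A) = 0.5600×4.716 = 2.64 mol·L⁻¹.
C_S = (C_{A0}−C_A)−C_R = 2.075 mol·L⁻¹; S̃_{R/S} = 2.641/2.075 = 1.27.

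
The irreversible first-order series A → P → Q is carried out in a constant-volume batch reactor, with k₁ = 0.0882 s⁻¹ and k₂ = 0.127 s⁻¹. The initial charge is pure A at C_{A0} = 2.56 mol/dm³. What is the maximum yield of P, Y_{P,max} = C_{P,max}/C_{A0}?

Evaluating C_P at t_opt = ln(k₂/k₁)/(k₂−k₁) gives C_{P,max}/C_{A0} = (k₁/k₂)^[k₂/(k₂−k₁)].
= (0.0882/0.127)^(0.127/(0.127−0.0882)) = (0.6945)^(3.273) = 0.3032.

0.303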